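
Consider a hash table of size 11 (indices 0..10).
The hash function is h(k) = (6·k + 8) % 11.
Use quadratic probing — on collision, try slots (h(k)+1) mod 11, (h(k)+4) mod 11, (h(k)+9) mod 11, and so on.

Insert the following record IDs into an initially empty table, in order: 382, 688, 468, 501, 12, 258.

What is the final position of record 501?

Insert 382: h=1, slot 1 empty => index 1.
Insert 688: h=0, slot 0 empty => index 0.
Insert 468: h=0, slots 0,1 occupied => index 4.
Insert 501: h=0, slots 0,1,4 occupied => index 9.
Insert 12: h=3, slot 3 empty => index 3.
Insert 258: h=5, slot 5 empty => index 5.
Table: [688, 382, -, 12, 468, 258, -, -, -, 501, -]

9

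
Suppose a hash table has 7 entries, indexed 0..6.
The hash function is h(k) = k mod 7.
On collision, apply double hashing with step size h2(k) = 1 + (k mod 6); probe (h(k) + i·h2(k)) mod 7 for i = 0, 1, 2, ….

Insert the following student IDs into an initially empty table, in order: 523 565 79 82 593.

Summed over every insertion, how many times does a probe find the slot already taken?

3

523 hashes to 5; slot 5 is free -> place at 5.
565 hashes to 5, h2=2; 5 taken -> place at 0.
79 hashes to 2; slot 2 is free -> place at 2.
82 hashes to 5, h2=5; 5 taken -> place at 3.
593 hashes to 5, h2=6; 5 taken -> place at 4.
Table: [565, —, 79, 82, 593, 523, —]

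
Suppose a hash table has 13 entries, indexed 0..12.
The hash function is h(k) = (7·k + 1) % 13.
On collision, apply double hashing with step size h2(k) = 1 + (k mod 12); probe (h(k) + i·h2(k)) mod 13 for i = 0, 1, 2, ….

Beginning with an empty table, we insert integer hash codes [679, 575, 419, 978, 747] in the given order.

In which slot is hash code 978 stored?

3

Insert 679: h=9, slot 9 empty => index 9.
Insert 575: h=9, h2=12, slot 9 occupied => index 8.
Insert 419: h=9, h2=12, slots 9,8 occupied => index 7.
Insert 978: h=9, h2=7, slot 9 occupied => index 3.
Insert 747: h=4, slot 4 empty => index 4.
Table: [., ., ., 978, 747, ., ., 419, 575, 679, ., ., .]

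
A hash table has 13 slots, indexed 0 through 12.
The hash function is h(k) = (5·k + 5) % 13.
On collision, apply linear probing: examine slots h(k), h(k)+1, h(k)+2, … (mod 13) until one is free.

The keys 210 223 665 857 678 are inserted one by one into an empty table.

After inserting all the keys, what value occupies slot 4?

210 hashes to 2; slot 2 is free => place at 2.
223 hashes to 2; 2 taken => place at 3.
665 hashes to 2; 2,3 taken => place at 4.
857 hashes to 0; slot 0 is free => place at 0.
678 hashes to 2; 2,3,4 taken => place at 5.
Table: [857, —, 210, 223, 665, 678, —, —, —, —, —, —, —]

665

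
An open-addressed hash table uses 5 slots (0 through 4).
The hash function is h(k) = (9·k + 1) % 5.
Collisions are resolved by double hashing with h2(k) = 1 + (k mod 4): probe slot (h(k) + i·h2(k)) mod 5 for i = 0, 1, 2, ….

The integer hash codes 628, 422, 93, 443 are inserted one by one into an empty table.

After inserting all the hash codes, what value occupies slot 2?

628 hashes to 3; slot 3 is free => place at 3.
422 hashes to 4; slot 4 is free => place at 4.
93 hashes to 3, h2=2; 3 taken => place at 0.
443 hashes to 3, h2=4; 3 taken => place at 2.
Table: [93, —, 443, 628, 422]

443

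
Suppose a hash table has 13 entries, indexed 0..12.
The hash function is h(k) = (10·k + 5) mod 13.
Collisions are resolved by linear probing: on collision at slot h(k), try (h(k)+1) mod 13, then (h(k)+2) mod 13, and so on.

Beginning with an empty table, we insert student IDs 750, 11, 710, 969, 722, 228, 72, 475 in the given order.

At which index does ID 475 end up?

2

750 hashes to 4; slot 4 is free -> place at 4.
11 hashes to 11; slot 11 is free -> place at 11.
710 hashes to 7; slot 7 is free -> place at 7.
969 hashes to 10; slot 10 is free -> place at 10.
722 hashes to 10; 10,11 taken -> place at 12.
228 hashes to 10; 10,11,12 taken -> place at 0.
72 hashes to 10; 10,11,12,0 taken -> place at 1.
475 hashes to 10; 10,11,12,0,1 taken -> place at 2.
Table: [228, 72, 475, —, 750, —, —, 710, —, —, 969, 11, 722]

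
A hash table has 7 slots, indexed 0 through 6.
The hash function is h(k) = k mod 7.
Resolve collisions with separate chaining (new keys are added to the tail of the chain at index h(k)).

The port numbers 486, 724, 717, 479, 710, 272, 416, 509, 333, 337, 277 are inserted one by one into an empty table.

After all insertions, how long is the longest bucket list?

6

Insert 486: h=3, bucket 3 empty → new chain.
Insert 724: h=3, bucket 3 nonempty → append to chain.
Insert 717: h=3, bucket 3 nonempty → append to chain.
Insert 479: h=3, bucket 3 nonempty → append to chain.
Insert 710: h=3, bucket 3 nonempty → append to chain.
Insert 272: h=6, bucket 6 empty → new chain.
Insert 416: h=3, bucket 3 nonempty → append to chain.
Insert 509: h=5, bucket 5 empty → new chain.
Insert 333: h=4, bucket 4 empty → new chain.
Insert 337: h=1, bucket 1 empty → new chain.
Insert 277: h=4, bucket 4 nonempty → append to chain.
Final buckets:
0: -
1: 337
2: -
3: 486 -> 724 -> 717 -> 479 -> 710 -> 416
4: 333 -> 277
5: 509
6: 272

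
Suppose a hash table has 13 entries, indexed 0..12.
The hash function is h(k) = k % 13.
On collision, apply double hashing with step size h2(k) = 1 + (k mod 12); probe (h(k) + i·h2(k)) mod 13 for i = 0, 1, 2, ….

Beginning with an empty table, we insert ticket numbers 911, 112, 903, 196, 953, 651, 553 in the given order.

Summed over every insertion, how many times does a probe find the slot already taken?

3

911: h=1 -> slot 1
112: h=8 -> slot 8
903: h=6 -> slot 6
196: h=1, h2=5, probe 1,6,11 -> slot 11
953: h=4 -> slot 4
651: h=1, h2=4, probe 1,5 -> slot 5
553: h=7 -> slot 7
Table: [∅, 911, ∅, ∅, 953, 651, 903, 553, 112, ∅, ∅, 196, ∅]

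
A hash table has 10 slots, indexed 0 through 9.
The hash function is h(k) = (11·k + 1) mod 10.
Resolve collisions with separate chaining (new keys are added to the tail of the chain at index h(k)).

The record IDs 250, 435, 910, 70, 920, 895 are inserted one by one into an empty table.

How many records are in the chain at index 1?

250 -> bucket 1
435 -> bucket 6
910 -> bucket 1 (collision)
70 -> bucket 1 (collision)
920 -> bucket 1 (collision)
895 -> bucket 6 (collision)
Final buckets:
0: -
1: 250 -> 910 -> 70 -> 920
2: -
3: -
4: -
5: -
6: 435 -> 895
7: -
8: -
9: -

4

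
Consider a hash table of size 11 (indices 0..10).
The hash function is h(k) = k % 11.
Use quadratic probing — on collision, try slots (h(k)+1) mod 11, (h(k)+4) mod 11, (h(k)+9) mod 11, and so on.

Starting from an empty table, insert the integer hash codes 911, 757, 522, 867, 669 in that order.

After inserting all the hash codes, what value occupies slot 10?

757

911 hashes to 9; slot 9 is free => place at 9.
757 hashes to 9; 9 taken => place at 10.
522 hashes to 5; slot 5 is free => place at 5.
867 hashes to 9; 9,10 taken => place at 2.
669 hashes to 9; 9,10,2 taken => place at 7.
Table: [∅, ∅, 867, ∅, ∅, 522, ∅, 669, ∅, 911, 757]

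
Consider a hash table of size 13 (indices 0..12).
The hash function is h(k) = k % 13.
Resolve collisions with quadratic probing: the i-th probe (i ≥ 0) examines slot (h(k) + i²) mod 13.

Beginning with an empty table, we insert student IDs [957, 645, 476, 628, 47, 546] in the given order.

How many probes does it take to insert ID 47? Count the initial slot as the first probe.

5

Insert 957: h=8, slot 8 empty → index 8.
Insert 645: h=8, slot 8 occupied → index 9.
Insert 476: h=8, slots 8,9 occupied → index 12.
Insert 628: h=4, slot 4 empty → index 4.
Insert 47: h=8, slots 8,9,12,4 occupied → index 11.
Insert 546: h=0, slot 0 empty → index 0.
Table: [546, _, _, _, 628, _, _, _, 957, 645, _, 47, 476]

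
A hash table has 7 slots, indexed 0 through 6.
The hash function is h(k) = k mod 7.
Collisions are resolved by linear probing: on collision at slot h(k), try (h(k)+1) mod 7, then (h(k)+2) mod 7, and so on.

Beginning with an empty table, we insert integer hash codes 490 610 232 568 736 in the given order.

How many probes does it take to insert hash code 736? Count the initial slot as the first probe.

490 hashes to 0; slot 0 is free → place at 0.
610 hashes to 1; slot 1 is free → place at 1.
232 hashes to 1; 1 taken → place at 2.
568 hashes to 1; 1,2 taken → place at 3.
736 hashes to 1; 1,2,3 taken → place at 4.
Table: [490, 610, 232, 568, 736, ., .]

4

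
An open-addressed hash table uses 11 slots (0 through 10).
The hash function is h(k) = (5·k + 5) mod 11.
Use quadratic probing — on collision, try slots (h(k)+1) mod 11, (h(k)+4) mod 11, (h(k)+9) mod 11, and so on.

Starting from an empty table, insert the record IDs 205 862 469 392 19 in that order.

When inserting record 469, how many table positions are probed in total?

205: h=7 → slot 7
862: h=3 → slot 3
469: h=7, probe 7,8 → slot 8
392: h=7, probe 7,8,0 → slot 0
19: h=1 → slot 1
Table: [392, 19, ., 862, ., ., ., 205, 469, ., .]

2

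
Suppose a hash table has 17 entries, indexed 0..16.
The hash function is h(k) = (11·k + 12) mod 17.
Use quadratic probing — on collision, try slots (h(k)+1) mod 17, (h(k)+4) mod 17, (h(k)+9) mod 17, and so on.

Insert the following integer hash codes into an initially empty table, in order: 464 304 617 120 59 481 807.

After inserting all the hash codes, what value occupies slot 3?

Insert 464: h=16, slot 16 empty -> index 16.
Insert 304: h=7, slot 7 empty -> index 7.
Insert 617: h=16, slot 16 occupied -> index 0.
Insert 120: h=6, slot 6 empty -> index 6.
Insert 59: h=15, slot 15 empty -> index 15.
Insert 481: h=16, slots 16,0 occupied -> index 3.
Insert 807: h=15, slots 15,16 occupied -> index 2.
Table: [617, -, 807, 481, -, -, 120, 304, -, -, -, -, -, -, -, 59, 464]

481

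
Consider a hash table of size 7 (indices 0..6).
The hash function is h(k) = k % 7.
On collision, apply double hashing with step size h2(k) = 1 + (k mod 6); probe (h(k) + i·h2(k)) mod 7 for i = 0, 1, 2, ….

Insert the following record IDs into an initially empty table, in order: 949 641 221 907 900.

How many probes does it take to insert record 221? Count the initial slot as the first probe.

949 hashes to 4; slot 4 is free => place at 4.
641 hashes to 4, h2=6; 4 taken => place at 3.
221 hashes to 4, h2=6; 4,3 taken => place at 2.
907 hashes to 4, h2=2; 4 taken => place at 6.
900 hashes to 4, h2=1; 4 taken => place at 5.
Table: [_, _, 221, 641, 949, 900, 907]

3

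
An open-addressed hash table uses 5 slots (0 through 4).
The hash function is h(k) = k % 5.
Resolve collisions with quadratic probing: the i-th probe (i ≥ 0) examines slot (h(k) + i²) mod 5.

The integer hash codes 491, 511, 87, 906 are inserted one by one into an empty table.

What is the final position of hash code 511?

2

491: h=1 -> slot 1
511: h=1, probe 1,2 -> slot 2
87: h=2, probe 2,3 -> slot 3
906: h=1, probe 1,2,0 -> slot 0
Table: [906, 491, 511, 87, ∅]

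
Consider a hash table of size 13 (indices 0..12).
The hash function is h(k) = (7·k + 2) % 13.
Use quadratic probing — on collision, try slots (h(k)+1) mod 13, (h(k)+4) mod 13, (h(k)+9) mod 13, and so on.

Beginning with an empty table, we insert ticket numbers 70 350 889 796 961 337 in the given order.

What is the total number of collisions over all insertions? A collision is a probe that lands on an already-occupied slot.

70: h=11 -> slot 11
350: h=8 -> slot 8
889: h=11, probe 11,12 -> slot 12
796: h=10 -> slot 10
961: h=8, probe 8,9 -> slot 9
337: h=8, probe 8,9,12,4 -> slot 4
Table: [—, —, —, —, 337, —, —, —, 350, 961, 796, 70, 889]

5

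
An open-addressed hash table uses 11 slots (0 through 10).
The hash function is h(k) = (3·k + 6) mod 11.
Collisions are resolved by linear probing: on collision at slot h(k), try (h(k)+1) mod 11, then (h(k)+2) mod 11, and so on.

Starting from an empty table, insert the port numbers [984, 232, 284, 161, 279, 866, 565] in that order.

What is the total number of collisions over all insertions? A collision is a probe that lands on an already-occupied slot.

984 hashes to 10; slot 10 is free → place at 10.
232 hashes to 9; slot 9 is free → place at 9.
284 hashes to 0; slot 0 is free → place at 0.
161 hashes to 5; slot 5 is free → place at 5.
279 hashes to 7; slot 7 is free → place at 7.
866 hashes to 8; slot 8 is free → place at 8.
565 hashes to 7; 7,8,9,10,0 taken → place at 1.
Table: [284, 565, -, -, -, 161, -, 279, 866, 232, 984]

5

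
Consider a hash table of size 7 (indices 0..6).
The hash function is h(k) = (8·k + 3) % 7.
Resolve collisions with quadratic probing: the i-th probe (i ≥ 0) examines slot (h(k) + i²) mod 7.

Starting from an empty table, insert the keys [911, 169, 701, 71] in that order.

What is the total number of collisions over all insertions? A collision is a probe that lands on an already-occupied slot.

911: h=4 => slot 4
169: h=4, probe 4,5 => slot 5
701: h=4, probe 4,5,1 => slot 1
71: h=4, probe 4,5,1,6 => slot 6
Table: [., 701, ., ., 911, 169, 71]

6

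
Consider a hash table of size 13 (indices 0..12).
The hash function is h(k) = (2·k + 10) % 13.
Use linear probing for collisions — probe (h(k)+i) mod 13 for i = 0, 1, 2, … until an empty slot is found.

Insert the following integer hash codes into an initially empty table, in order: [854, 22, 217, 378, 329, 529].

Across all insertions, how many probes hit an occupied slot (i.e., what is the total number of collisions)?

Insert 854: h=2, slot 2 empty => index 2.
Insert 22: h=2, slot 2 occupied => index 3.
Insert 217: h=2, slots 2,3 occupied => index 4.
Insert 378: h=12, slot 12 empty => index 12.
Insert 329: h=5, slot 5 empty => index 5.
Insert 529: h=2, slots 2,3,4,5 occupied => index 6.
Table: [—, —, 854, 22, 217, 329, 529, —, —, —, —, —, 378]

7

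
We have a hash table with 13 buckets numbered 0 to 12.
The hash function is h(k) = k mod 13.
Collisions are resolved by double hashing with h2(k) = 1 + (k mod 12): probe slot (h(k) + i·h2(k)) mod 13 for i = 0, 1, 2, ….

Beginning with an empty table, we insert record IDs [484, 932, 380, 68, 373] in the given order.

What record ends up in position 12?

Insert 484: h=3, slot 3 empty → index 3.
Insert 932: h=9, slot 9 empty → index 9.
Insert 380: h=3, h2=9, slot 3 occupied → index 12.
Insert 68: h=3, h2=9, slots 3,12 occupied → index 8.
Insert 373: h=9, h2=2, slot 9 occupied → index 11.
Table: [∅, ∅, ∅, 484, ∅, ∅, ∅, ∅, 68, 932, ∅, 373, 380]

380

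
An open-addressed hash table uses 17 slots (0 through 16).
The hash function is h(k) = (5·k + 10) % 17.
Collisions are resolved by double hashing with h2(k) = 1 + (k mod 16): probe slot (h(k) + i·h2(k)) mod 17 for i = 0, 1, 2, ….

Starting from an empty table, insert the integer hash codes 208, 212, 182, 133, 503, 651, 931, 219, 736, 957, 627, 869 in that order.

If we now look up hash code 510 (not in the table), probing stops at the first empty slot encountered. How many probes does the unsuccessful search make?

2

208: h=13 => slot 13
212: h=16 => slot 16
182: h=2 => slot 2
133: h=12 => slot 12
503: h=9 => slot 9
651: h=1 => slot 1
931: h=7 => slot 7
219: h=0 => slot 0
736: h=1, h2=1, probe 1,2,3 => slot 3
957: h=1, h2=14, probe 1,15 => slot 15
627: h=0, h2=4, probe 0,4 => slot 4
869: h=3, h2=6, probe 3,9,15,4,10 => slot 10
Table: [219, 651, 182, 736, 627, —, —, 931, —, 503, 869, —, 133, 208, —, 957, 212]
Lookup 510: h=10, h2=15, probe 10,8 → slot 8 empty, not found.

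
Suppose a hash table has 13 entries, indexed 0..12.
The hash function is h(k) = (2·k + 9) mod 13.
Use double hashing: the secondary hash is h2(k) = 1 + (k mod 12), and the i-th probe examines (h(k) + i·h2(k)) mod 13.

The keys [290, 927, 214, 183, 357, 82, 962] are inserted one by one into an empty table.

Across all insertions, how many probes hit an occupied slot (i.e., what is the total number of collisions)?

290: h=4 → slot 4
927: h=4, h2=4, probe 4,8 → slot 8
214: h=8, h2=11, probe 8,6 → slot 6
183: h=11 → slot 11
357: h=8, h2=10, probe 8,5 → slot 5
82: h=4, h2=11, probe 4,2 → slot 2
962: h=9 → slot 9
Table: [_, _, 82, _, 290, 357, 214, _, 927, 962, _, 183, _]

4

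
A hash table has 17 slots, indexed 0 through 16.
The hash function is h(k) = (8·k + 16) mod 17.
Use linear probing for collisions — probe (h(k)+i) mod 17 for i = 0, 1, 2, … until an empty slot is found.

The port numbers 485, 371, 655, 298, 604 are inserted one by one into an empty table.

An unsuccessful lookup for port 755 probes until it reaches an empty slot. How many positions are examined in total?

4

485: h=3 → slot 3
371: h=9 → slot 9
655: h=3, probe 3,4 → slot 4
298: h=3, probe 3,4,5 → slot 5
604: h=3, probe 3,4,5,6 → slot 6
Table: [_, _, _, 485, 655, 298, 604, _, _, 371, _, _, _, _, _, _, _]
Lookup 755: h=4, probe 4,5,6,7 → slot 7 empty, not found.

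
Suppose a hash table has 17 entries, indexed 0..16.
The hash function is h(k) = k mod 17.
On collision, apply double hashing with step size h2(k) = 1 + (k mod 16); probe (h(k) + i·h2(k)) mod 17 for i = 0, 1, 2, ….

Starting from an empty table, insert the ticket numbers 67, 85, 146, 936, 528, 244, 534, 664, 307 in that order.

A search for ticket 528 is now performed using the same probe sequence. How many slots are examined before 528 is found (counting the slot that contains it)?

2

67 hashes to 16; slot 16 is free → place at 16.
85 hashes to 0; slot 0 is free → place at 0.
146 hashes to 10; slot 10 is free → place at 10.
936 hashes to 1; slot 1 is free → place at 1.
528 hashes to 1, h2=1; 1 taken → place at 2.
244 hashes to 6; slot 6 is free → place at 6.
534 hashes to 7; slot 7 is free → place at 7.
664 hashes to 1, h2=9; 1,10,2 taken → place at 11.
307 hashes to 1, h2=4; 1 taken → place at 5.
Table: [85, 936, 528, ∅, ∅, 307, 244, 534, ∅, ∅, 146, 664, ∅, ∅, ∅, ∅, 67]
Lookup 528: h=1, h2=1, probe 1,2 → found at 2.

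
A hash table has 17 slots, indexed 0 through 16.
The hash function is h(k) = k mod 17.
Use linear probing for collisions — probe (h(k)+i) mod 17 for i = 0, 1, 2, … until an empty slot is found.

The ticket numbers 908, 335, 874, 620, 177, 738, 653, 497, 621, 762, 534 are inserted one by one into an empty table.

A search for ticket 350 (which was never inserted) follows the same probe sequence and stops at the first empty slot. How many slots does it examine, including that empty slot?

908: h=7 => slot 7
335: h=12 => slot 12
874: h=7, probe 7,8 => slot 8
620: h=8, probe 8,9 => slot 9
177: h=7, probe 7,8,9,10 => slot 10
738: h=7, probe 7,8,9,10,11 => slot 11
653: h=7, probe 7,8,9,10,11,12,13 => slot 13
497: h=4 => slot 4
621: h=9, probe 9,10,11,12,13,14 => slot 14
762: h=14, probe 14,15 => slot 15
534: h=7, probe 7,8,9,10,11,12,13,14,15,16 => slot 16
Table: [., ., ., ., 497, ., ., 908, 874, 620, 177, 738, 335, 653, 621, 762, 534]
Lookup 350: h=10, probe 10,11,12,13,14,15,16,0 → slot 0 empty, not found.

8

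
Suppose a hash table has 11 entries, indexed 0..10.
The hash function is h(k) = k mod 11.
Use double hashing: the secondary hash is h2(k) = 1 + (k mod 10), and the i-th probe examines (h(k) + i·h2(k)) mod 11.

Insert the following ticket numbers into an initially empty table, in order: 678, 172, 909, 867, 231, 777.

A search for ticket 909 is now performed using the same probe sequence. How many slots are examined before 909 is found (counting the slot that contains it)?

2

678: h=7 → slot 7
172: h=7, h2=3, probe 7,10 → slot 10
909: h=7, h2=10, probe 7,6 → slot 6
867: h=9 → slot 9
231: h=0 → slot 0
777: h=7, h2=8, probe 7,4 → slot 4
Table: [231, _, _, _, 777, _, 909, 678, _, 867, 172]
Lookup 909: h=7, h2=10, probe 7,6 → found at 6.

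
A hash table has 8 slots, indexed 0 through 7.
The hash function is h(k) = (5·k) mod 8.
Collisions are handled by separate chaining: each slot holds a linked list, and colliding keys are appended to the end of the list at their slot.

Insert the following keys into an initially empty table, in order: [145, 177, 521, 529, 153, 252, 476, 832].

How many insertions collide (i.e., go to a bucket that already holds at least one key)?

Insert 145: h=5, bucket 5 empty -> new chain.
Insert 177: h=5, bucket 5 nonempty -> append to chain.
Insert 521: h=5, bucket 5 nonempty -> append to chain.
Insert 529: h=5, bucket 5 nonempty -> append to chain.
Insert 153: h=5, bucket 5 nonempty -> append to chain.
Insert 252: h=4, bucket 4 empty -> new chain.
Insert 476: h=4, bucket 4 nonempty -> append to chain.
Insert 832: h=0, bucket 0 empty -> new chain.
Final buckets:
0: 832
1: _
2: _
3: _
4: 252 -> 476
5: 145 -> 177 -> 521 -> 529 -> 153
6: _
7: _

5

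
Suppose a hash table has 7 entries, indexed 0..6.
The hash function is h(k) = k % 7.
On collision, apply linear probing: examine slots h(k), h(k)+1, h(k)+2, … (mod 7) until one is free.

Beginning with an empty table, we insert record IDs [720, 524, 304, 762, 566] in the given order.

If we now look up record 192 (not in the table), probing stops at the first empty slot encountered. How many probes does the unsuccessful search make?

720: h=6 → slot 6
524: h=6, probe 6,0 → slot 0
304: h=3 → slot 3
762: h=6, probe 6,0,1 → slot 1
566: h=6, probe 6,0,1,2 → slot 2
Table: [524, 762, 566, 304, -, -, 720]
Lookup 192: h=3, probe 3,4 → slot 4 empty, not found.

2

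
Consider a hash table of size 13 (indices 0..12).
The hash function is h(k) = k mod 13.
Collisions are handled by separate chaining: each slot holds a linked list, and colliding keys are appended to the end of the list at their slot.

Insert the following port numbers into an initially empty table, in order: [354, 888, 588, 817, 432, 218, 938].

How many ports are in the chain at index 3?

Insert 354: h=3, bucket 3 empty -> new chain.
Insert 888: h=4, bucket 4 empty -> new chain.
Insert 588: h=3, bucket 3 nonempty -> append to chain.
Insert 817: h=11, bucket 11 empty -> new chain.
Insert 432: h=3, bucket 3 nonempty -> append to chain.
Insert 218: h=10, bucket 10 empty -> new chain.
Insert 938: h=2, bucket 2 empty -> new chain.
Final buckets:
0: -
1: -
2: 938
3: 354 -> 588 -> 432
4: 888
5: -
6: -
7: -
8: -
9: -
10: 218
11: 817
12: -

3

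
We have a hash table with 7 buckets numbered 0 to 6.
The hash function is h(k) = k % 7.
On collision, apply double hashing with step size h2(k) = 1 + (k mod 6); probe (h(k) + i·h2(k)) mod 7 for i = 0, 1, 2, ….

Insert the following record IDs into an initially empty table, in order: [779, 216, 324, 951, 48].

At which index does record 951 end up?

0

779: h=2 → slot 2
216: h=6 → slot 6
324: h=2, h2=1, probe 2,3 → slot 3
951: h=6, h2=4, probe 6,3,0 → slot 0
48: h=6, h2=1, probe 6,0,1 → slot 1
Table: [951, 48, 779, 324, -, -, 216]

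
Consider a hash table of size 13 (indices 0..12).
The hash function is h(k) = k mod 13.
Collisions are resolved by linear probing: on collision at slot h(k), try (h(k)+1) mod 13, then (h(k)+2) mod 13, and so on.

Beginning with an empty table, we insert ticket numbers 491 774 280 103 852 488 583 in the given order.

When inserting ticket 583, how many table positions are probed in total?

Insert 491: h=10, slot 10 empty → index 10.
Insert 774: h=7, slot 7 empty → index 7.
Insert 280: h=7, slot 7 occupied → index 8.
Insert 103: h=12, slot 12 empty → index 12.
Insert 852: h=7, slots 7,8 occupied → index 9.
Insert 488: h=7, slots 7,8,9,10 occupied → index 11.
Insert 583: h=11, slots 11,12 occupied → index 0.
Table: [583, —, —, —, —, —, —, 774, 280, 852, 491, 488, 103]

3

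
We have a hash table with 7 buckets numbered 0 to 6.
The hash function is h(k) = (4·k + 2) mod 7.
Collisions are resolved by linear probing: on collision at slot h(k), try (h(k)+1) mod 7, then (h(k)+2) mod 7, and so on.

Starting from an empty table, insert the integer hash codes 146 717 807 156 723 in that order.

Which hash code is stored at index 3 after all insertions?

807

146: h=5 → slot 5
717: h=0 → slot 0
807: h=3 → slot 3
156: h=3, probe 3,4 → slot 4
723: h=3, probe 3,4,5,6 → slot 6
Table: [717, —, —, 807, 156, 146, 723]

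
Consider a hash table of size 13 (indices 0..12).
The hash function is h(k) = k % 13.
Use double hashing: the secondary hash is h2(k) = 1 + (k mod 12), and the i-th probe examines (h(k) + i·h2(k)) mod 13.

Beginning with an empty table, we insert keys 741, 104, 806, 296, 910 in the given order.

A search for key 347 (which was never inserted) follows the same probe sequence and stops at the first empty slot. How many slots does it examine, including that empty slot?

Insert 741: h=0, slot 0 empty => index 0.
Insert 104: h=0, h2=9, slot 0 occupied => index 9.
Insert 806: h=0, h2=3, slot 0 occupied => index 3.
Insert 296: h=10, slot 10 empty => index 10.
Insert 910: h=0, h2=11, slot 0 occupied => index 11.
Table: [741, _, _, 806, _, _, _, _, _, 104, 296, 910, _]
Lookup 347: h=9, h2=12, probe 9,8 → slot 8 empty, not found.

2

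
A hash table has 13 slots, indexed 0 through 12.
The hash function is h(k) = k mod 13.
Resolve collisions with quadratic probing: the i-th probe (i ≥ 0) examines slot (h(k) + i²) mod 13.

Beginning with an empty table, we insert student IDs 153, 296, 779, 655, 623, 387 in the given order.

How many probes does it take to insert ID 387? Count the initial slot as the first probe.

Insert 153: h=10, slot 10 empty → index 10.
Insert 296: h=10, slot 10 occupied → index 11.
Insert 779: h=12, slot 12 empty → index 12.
Insert 655: h=5, slot 5 empty → index 5.
Insert 623: h=12, slot 12 occupied → index 0.
Insert 387: h=10, slots 10,11 occupied → index 1.
Table: [623, 387, —, —, —, 655, —, —, —, —, 153, 296, 779]

3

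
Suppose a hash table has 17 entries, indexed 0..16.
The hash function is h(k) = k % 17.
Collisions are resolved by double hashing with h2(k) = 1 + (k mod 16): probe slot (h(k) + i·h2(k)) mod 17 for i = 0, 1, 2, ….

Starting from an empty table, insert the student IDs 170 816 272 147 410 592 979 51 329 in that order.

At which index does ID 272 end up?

170 hashes to 0; slot 0 is free => place at 0.
816 hashes to 0, h2=1; 0 taken => place at 1.
272 hashes to 0, h2=1; 0,1 taken => place at 2.
147 hashes to 11; slot 11 is free => place at 11.
410 hashes to 2, h2=11; 2 taken => place at 13.
592 hashes to 14; slot 14 is free => place at 14.
979 hashes to 10; slot 10 is free => place at 10.
51 hashes to 0, h2=4; 0 taken => place at 4.
329 hashes to 6; slot 6 is free => place at 6.
Table: [170, 816, 272, _, 51, _, 329, _, _, _, 979, 147, _, 410, 592, _, _]

2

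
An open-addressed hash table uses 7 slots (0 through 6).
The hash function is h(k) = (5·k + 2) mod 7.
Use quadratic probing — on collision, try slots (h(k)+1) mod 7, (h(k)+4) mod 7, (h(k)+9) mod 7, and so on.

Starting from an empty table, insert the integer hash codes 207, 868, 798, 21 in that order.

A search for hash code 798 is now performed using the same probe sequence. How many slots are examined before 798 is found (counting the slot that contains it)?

2

207: h=1 => slot 1
868: h=2 => slot 2
798: h=2, probe 2,3 => slot 3
21: h=2, probe 2,3,6 => slot 6
Table: [_, 207, 868, 798, _, _, 21]
Lookup 798: h=2, probe 2,3 → found at 3.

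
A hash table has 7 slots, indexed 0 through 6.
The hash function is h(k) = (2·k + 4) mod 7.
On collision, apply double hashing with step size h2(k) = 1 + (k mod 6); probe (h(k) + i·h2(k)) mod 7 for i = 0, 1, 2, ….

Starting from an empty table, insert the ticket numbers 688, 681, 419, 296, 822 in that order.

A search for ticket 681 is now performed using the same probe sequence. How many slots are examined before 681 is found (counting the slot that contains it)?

2

688: h=1 → slot 1
681: h=1, h2=4, probe 1,5 → slot 5
419: h=2 → slot 2
296: h=1, h2=3, probe 1,4 → slot 4
822: h=3 → slot 3
Table: [∅, 688, 419, 822, 296, 681, ∅]
Lookup 681: h=1, h2=4, probe 1,5 → found at 5.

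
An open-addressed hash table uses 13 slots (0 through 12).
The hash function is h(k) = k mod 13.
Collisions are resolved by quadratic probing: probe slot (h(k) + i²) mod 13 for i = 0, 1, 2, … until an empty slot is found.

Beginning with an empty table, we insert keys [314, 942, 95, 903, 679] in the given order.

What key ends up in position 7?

903

314 hashes to 2; slot 2 is free -> place at 2.
942 hashes to 6; slot 6 is free -> place at 6.
95 hashes to 4; slot 4 is free -> place at 4.
903 hashes to 6; 6 taken -> place at 7.
679 hashes to 3; slot 3 is free -> place at 3.
Table: [∅, ∅, 314, 679, 95, ∅, 942, 903, ∅, ∅, ∅, ∅, ∅]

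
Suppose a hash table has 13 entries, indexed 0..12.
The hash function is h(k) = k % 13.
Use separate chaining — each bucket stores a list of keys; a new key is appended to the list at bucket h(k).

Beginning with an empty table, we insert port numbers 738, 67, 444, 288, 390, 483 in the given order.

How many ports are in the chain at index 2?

Insert 738: h=10, bucket 10 empty → new chain.
Insert 67: h=2, bucket 2 empty → new chain.
Insert 444: h=2, bucket 2 nonempty → append to chain.
Insert 288: h=2, bucket 2 nonempty → append to chain.
Insert 390: h=0, bucket 0 empty → new chain.
Insert 483: h=2, bucket 2 nonempty → append to chain.
Final buckets:
0: 390
1: —
2: 67 -> 444 -> 288 -> 483
3: —
4: —
5: —
6: —
7: —
8: —
9: —
10: 738
11: —
12: —

4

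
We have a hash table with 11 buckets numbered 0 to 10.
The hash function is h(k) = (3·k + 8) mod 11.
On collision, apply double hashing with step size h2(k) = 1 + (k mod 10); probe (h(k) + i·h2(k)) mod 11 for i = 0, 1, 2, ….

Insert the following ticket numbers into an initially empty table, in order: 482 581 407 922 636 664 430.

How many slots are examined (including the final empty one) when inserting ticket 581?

482: h=2 -> slot 2
581: h=2, h2=2, probe 2,4 -> slot 4
407: h=8 -> slot 8
922: h=2, h2=3, probe 2,5 -> slot 5
636: h=2, h2=7, probe 2,9 -> slot 9
664: h=9, h2=5, probe 9,3 -> slot 3
430: h=0 -> slot 0
Table: [430, -, 482, 664, 581, 922, -, -, 407, 636, -]

2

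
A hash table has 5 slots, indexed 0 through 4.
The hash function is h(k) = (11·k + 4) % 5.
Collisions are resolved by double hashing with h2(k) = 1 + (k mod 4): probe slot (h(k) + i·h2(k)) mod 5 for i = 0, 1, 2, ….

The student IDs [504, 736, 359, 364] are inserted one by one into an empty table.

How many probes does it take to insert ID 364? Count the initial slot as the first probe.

2

Insert 504: h=3, slot 3 empty -> index 3.
Insert 736: h=0, slot 0 empty -> index 0.
Insert 359: h=3, h2=4, slot 3 occupied -> index 2.
Insert 364: h=3, h2=1, slot 3 occupied -> index 4.
Table: [736, ., 359, 504, 364]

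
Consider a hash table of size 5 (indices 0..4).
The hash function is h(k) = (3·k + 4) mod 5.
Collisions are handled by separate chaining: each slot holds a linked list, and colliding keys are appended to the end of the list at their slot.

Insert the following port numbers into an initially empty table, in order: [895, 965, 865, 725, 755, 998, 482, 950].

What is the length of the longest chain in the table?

895 -> bucket 4
965 -> bucket 4 (collision)
865 -> bucket 4 (collision)
725 -> bucket 4 (collision)
755 -> bucket 4 (collision)
998 -> bucket 3
482 -> bucket 0
950 -> bucket 4 (collision)
Final buckets:
0: 482
1: ∅
2: ∅
3: 998
4: 895 -> 965 -> 865 -> 725 -> 755 -> 950

6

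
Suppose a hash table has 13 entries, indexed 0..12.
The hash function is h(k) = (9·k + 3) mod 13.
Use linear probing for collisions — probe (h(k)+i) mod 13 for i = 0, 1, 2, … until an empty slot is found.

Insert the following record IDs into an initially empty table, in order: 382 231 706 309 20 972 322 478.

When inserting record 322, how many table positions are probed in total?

Insert 382: h=9, slot 9 empty → index 9.
Insert 231: h=2, slot 2 empty → index 2.
Insert 706: h=0, slot 0 empty → index 0.
Insert 309: h=2, slot 2 occupied → index 3.
Insert 20: h=1, slot 1 empty → index 1.
Insert 972: h=2, slots 2,3 occupied → index 4.
Insert 322: h=2, slots 2,3,4 occupied → index 5.
Insert 478: h=2, slots 2,3,4,5 occupied → index 6.
Table: [706, 20, 231, 309, 972, 322, 478, -, -, 382, -, -, -]

4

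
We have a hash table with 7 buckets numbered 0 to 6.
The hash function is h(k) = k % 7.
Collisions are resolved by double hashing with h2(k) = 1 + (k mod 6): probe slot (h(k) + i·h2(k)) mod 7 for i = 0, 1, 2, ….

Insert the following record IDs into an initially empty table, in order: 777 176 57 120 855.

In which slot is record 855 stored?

6

Insert 777: h=0, slot 0 empty → index 0.
Insert 176: h=1, slot 1 empty → index 1.
Insert 57: h=1, h2=4, slot 1 occupied → index 5.
Insert 120: h=1, h2=1, slot 1 occupied → index 2.
Insert 855: h=1, h2=4, slots 1,5,2 occupied → index 6.
Table: [777, 176, 120, ., ., 57, 855]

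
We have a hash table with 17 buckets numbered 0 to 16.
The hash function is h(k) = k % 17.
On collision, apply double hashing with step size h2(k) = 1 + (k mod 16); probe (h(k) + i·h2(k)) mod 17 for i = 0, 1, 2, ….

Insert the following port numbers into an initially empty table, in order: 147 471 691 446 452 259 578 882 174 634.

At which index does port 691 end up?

Insert 147: h=11, slot 11 empty → index 11.
Insert 471: h=12, slot 12 empty → index 12.
Insert 691: h=11, h2=4, slot 11 occupied → index 15.
Insert 446: h=4, slot 4 empty → index 4.
Insert 452: h=10, slot 10 empty → index 10.
Insert 259: h=4, h2=4, slot 4 occupied → index 8.
Insert 578: h=0, slot 0 empty → index 0.
Insert 882: h=15, h2=3, slot 15 occupied → index 1.
Insert 174: h=4, h2=15, slot 4 occupied → index 2.
Insert 634: h=5, slot 5 empty → index 5.
Table: [578, 882, 174, -, 446, 634, -, -, 259, -, 452, 147, 471, -, -, 691, -]

15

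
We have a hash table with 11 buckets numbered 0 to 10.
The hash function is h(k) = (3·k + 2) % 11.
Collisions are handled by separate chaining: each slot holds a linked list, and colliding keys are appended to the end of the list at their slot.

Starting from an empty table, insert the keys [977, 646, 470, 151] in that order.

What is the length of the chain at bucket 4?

3

Insert 977: h=7, bucket 7 empty → new chain.
Insert 646: h=4, bucket 4 empty → new chain.
Insert 470: h=4, bucket 4 nonempty → append to chain.
Insert 151: h=4, bucket 4 nonempty → append to chain.
Final buckets:
0: .
1: .
2: .
3: .
4: 646 -> 470 -> 151
5: .
6: .
7: 977
8: .
9: .
10: .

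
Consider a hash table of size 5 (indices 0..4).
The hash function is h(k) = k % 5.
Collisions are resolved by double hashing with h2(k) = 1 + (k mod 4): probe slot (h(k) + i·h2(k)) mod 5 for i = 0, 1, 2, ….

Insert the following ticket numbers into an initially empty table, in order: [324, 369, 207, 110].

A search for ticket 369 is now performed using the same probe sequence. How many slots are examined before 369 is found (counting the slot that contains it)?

Insert 324: h=4, slot 4 empty -> index 4.
Insert 369: h=4, h2=2, slot 4 occupied -> index 1.
Insert 207: h=2, slot 2 empty -> index 2.
Insert 110: h=0, slot 0 empty -> index 0.
Table: [110, 369, 207, _, 324]
Lookup 369: h=4, h2=2, probe 4,1 → found at 1.

2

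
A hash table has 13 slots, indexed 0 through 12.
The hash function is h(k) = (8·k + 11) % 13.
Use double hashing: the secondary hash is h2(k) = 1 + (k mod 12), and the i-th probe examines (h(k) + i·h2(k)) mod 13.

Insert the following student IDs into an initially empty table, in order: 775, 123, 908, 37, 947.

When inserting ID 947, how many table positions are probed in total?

3

775: h=10 → slot 10
123: h=7 → slot 7
908: h=8 → slot 8
37: h=8, h2=2, probe 8,10,12 → slot 12
947: h=8, h2=12, probe 8,7,6 → slot 6
Table: [., ., ., ., ., ., 947, 123, 908, ., 775, ., 37]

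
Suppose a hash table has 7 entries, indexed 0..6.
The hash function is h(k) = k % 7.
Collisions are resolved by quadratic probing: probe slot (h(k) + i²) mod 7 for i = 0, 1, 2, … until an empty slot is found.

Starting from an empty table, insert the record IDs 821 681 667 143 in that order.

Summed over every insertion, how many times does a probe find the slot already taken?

821 hashes to 2; slot 2 is free -> place at 2.
681 hashes to 2; 2 taken -> place at 3.
667 hashes to 2; 2,3 taken -> place at 6.
143 hashes to 3; 3 taken -> place at 4.
Table: [—, —, 821, 681, 143, —, 667]

4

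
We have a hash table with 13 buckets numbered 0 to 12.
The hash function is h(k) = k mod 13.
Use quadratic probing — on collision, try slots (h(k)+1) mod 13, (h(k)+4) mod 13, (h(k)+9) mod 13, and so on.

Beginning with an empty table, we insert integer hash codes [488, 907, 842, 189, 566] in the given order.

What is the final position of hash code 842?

11

Insert 488: h=7, slot 7 empty -> index 7.
Insert 907: h=10, slot 10 empty -> index 10.
Insert 842: h=10, slot 10 occupied -> index 11.
Insert 189: h=7, slot 7 occupied -> index 8.
Insert 566: h=7, slots 7,8,11 occupied -> index 3.
Table: [., ., ., 566, ., ., ., 488, 189, ., 907, 842, .]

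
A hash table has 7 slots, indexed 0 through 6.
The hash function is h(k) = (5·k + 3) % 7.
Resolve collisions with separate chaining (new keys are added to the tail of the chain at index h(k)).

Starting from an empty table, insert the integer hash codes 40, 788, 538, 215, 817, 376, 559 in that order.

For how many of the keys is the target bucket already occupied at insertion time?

4

Insert 40: h=0, bucket 0 empty -> new chain.
Insert 788: h=2, bucket 2 empty -> new chain.
Insert 538: h=5, bucket 5 empty -> new chain.
Insert 215: h=0, bucket 0 nonempty -> append to chain.
Insert 817: h=0, bucket 0 nonempty -> append to chain.
Insert 376: h=0, bucket 0 nonempty -> append to chain.
Insert 559: h=5, bucket 5 nonempty -> append to chain.
Final buckets:
0: 40 -> 215 -> 817 -> 376
1: -
2: 788
3: -
4: -
5: 538 -> 559
6: -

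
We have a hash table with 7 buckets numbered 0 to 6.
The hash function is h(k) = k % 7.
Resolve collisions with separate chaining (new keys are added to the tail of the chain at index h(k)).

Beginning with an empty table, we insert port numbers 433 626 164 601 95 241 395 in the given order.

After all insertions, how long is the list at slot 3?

4

433 -> bucket 6
626 -> bucket 3
164 -> bucket 3 (collision)
601 -> bucket 6 (collision)
95 -> bucket 4
241 -> bucket 3 (collision)
395 -> bucket 3 (collision)
Final buckets:
0: _
1: _
2: _
3: 626 -> 164 -> 241 -> 395
4: 95
5: _
6: 433 -> 601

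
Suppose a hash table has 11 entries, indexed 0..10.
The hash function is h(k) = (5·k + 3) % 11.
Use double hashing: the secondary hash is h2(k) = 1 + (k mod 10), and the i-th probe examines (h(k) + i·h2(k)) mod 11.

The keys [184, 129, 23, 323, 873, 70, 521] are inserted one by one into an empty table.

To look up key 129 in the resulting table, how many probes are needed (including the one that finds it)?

Insert 184: h=10, slot 10 empty -> index 10.
Insert 129: h=10, h2=10, slot 10 occupied -> index 9.
Insert 23: h=8, slot 8 empty -> index 8.
Insert 323: h=1, slot 1 empty -> index 1.
Insert 873: h=1, h2=4, slot 1 occupied -> index 5.
Insert 70: h=1, h2=1, slot 1 occupied -> index 2.
Insert 521: h=1, h2=2, slot 1 occupied -> index 3.
Table: [., 323, 70, 521, ., 873, ., ., 23, 129, 184]
Lookup 129: h=10, h2=10, probe 10,9 → found at 9.

2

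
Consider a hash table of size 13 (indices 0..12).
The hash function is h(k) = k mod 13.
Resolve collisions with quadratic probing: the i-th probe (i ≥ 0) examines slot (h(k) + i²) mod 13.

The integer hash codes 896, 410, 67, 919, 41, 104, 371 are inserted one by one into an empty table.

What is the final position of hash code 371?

896: h=12 → slot 12
410: h=7 → slot 7
67: h=2 → slot 2
919: h=9 → slot 9
41: h=2, probe 2,3 → slot 3
104: h=0 → slot 0
371: h=7, probe 7,8 → slot 8
Table: [104, -, 67, 41, -, -, -, 410, 371, 919, -, -, 896]

8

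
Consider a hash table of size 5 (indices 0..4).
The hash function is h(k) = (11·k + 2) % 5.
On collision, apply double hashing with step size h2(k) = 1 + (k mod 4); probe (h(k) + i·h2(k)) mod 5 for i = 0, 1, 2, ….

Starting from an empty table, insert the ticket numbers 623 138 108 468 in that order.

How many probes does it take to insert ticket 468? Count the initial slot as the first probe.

3

623 hashes to 0; slot 0 is free → place at 0.
138 hashes to 0, h2=3; 0 taken → place at 3.
108 hashes to 0, h2=1; 0 taken → place at 1.
468 hashes to 0, h2=1; 0,1 taken → place at 2.
Table: [623, 108, 468, 138, -]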